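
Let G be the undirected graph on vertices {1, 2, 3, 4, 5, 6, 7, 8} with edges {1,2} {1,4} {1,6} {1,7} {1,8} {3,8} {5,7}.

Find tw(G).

1

A width-1 tree decomposition is:
Bags: B1 = {5, 7}  B2 = {1, 7}  B3 = {1, 8}  B4 = {1, 4}  B5 = {3, 8}  B6 = {1, 6}  B7 = {1, 2}
Tree: B1–B2, B2–B3, B2–B4, B3–B5, B3–B6, B6–B7
Every bag has size at most 2, so the width is 2 − 1 = 1 and tw(G) ≤ 1. G has an edge, so its treewidth is at least 1. Hence tw(G) = 1 exactly.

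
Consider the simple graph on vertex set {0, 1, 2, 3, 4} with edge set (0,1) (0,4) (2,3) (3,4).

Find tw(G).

A width-1 tree decomposition is:
Bags: B1 = {2, 3}  B2 = {3, 4}  B3 = {0, 4}  B4 = {0, 1}
Tree: B1–B2, B2–B3, B3–B4
Each bag holds 2 vertices, so the decomposition has width 1, which upper-bounds the treewidth. Since G has at least one edge (e.g. 2–3), it is not an edgeless graph, so tw(G) ≥ 1. The upper and lower bounds meet at 1, so that is the treewidth.

1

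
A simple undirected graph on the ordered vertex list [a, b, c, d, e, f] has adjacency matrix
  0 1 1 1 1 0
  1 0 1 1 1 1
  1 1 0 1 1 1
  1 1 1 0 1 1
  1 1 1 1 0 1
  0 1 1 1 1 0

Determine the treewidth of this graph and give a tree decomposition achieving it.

Every bag has size at most 5, so the width is 5 − 1 = 4 and tw(G) ≤ 4. Conversely, {b, c, d, e, f} is a clique of size 5, and the vertices of any clique must share a bag in every tree decomposition; so some bag has ≥ 5 vertices and tw(G) ≥ 4. Hence tw(G) = 4 exactly.

Treewidth 4.
One optimal decomposition is:
Bags: B1 = {a, b, c, d, e}  B2 = {b, c, d, e, f}
Tree: B1–B2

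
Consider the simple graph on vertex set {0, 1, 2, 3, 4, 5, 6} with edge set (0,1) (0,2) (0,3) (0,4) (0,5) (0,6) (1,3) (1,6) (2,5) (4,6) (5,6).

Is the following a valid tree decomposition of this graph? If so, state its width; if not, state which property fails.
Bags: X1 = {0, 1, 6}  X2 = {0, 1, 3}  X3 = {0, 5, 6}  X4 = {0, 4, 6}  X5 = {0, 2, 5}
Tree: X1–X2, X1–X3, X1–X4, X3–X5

Every vertex of G appears in some bag (union = {0, 1, 2, 3, 4, 5, 6}); every edge is covered by a bag; and for each vertex v the set of bags containing v is connected in the bag tree. The decomposition is therefore valid. The largest bag has 3 vertices, so the width is 2.

Yes; width 2.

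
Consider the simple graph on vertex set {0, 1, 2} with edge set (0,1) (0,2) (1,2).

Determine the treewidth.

A width-2 tree decomposition is:
Bags: B1 = {0, 1, 2}
Tree: (single bag)
With just one bag of size 3, the width is 3 − 1 = 2, so tw(G) ≤ 2. For the lower bound, the 3 vertices {0, 1, 2} are pairwise adjacent, and any tree decomposition puts a clique entirely inside one bag — forcing width ≥ 2. Hence tw(G) = 2 exactly.

2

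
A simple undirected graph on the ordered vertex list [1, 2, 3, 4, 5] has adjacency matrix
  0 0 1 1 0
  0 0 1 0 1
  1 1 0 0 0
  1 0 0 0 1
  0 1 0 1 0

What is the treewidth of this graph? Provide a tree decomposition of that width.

Every bag has size at most 3, so the width is 3 − 1 = 2 and tw(G) ≤ 2. The edges 3–1–4–5–2–3 form a cycle, so G is not a tree and its treewidth is at least 2. Hence tw(G) = 2 exactly.

Treewidth 2.
One such decomposition:
Bags: B1 = {1, 3, 4}  B2 = {3, 4, 5}  B3 = {2, 3, 5}
Tree: B1–B2, B2–B3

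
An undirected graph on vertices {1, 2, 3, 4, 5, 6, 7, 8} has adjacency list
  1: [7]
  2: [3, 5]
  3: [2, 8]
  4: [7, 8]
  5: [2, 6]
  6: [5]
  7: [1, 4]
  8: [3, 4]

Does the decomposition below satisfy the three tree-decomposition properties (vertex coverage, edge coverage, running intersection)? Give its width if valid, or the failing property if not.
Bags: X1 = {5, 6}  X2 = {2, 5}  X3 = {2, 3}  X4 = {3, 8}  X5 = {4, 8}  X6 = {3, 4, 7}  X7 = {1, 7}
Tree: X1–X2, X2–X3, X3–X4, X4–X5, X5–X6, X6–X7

A tree decomposition must satisfy three properties: every vertex lies in some bag; for every edge, both endpoints lie together in some bag; and for every vertex, the bags containing it form a connected subtree. Here bags containing vertex 3 are not connected in the tree, so the decomposition is invalid.

No — bags containing vertex 3 are not connected in the tree.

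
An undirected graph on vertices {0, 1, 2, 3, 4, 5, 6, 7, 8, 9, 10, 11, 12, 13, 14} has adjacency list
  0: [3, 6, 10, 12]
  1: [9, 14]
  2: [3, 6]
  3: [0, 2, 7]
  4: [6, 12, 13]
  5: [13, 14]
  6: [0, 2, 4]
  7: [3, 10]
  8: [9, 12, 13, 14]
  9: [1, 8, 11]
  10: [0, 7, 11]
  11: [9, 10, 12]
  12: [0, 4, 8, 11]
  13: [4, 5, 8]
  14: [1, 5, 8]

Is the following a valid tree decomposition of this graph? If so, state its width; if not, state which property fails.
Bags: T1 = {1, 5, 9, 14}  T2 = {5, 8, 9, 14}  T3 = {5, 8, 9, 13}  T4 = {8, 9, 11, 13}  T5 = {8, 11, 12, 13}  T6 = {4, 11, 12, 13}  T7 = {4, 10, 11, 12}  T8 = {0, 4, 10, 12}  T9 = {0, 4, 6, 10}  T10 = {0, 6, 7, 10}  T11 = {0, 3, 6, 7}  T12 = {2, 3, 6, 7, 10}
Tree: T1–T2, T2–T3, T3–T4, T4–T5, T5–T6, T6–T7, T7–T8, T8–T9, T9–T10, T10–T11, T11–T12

A tree decomposition must satisfy three properties: every vertex lies in some bag; for every edge, both endpoints lie together in some bag; and for every vertex, the bags containing it form a connected subtree. Here bags containing vertex 10 are not connected in the tree, so the decomposition is invalid.

No — bags containing vertex 10 are not connected in the tree.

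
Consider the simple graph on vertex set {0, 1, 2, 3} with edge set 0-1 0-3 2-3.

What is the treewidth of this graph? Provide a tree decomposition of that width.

Treewidth 1.
Bags: B1 = {0, 1}  B2 = {0, 3}  B3 = {2, 3}
Tree: B1–B2, B2–B3

Every bag has size at most 2, so the width is 2 − 1 = 1 and tw(G) ≤ 1. Since G has at least one edge (e.g. 1–0), it is not an edgeless graph, so tw(G) ≥ 1. The upper and lower bounds meet at 1, so that is the treewidth.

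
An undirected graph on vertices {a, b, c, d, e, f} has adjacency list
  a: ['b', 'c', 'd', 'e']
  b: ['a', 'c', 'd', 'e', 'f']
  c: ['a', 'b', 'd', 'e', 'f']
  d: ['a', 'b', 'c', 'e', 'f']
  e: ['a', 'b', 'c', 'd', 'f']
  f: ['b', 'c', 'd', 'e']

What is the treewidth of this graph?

A width-4 tree decomposition is:
Bags: B1 = {a, b, c, d, e}  B2 = {b, c, d, e, f}
Tree: B1–B2
Each bag holds 5 vertices, so the decomposition has width 4, which upper-bounds the treewidth. For the lower bound, the 5 vertices {b, c, d, e, f} are pairwise adjacent, and any tree decomposition puts a clique entirely inside one bag — forcing width ≥ 4. Hence tw(G) = 4 exactly.

4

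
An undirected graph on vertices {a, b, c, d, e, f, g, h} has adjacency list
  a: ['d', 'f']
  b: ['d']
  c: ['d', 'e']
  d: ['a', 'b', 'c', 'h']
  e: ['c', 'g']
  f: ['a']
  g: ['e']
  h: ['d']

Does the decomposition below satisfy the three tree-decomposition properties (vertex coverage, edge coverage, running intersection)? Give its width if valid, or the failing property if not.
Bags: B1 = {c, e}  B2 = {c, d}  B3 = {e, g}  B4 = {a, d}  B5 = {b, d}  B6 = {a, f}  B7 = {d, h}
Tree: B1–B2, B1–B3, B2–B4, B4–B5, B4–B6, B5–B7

Yes; width 1.

Checking the three conditions: (i) the bags cover all of {a, b, c, d, e, f, g, h}; (ii) for each edge, some bag contains both endpoints; (iii) the bags containing any fixed vertex form a subtree. All hold, so the decomposition is valid with width 2 − 1 = 1.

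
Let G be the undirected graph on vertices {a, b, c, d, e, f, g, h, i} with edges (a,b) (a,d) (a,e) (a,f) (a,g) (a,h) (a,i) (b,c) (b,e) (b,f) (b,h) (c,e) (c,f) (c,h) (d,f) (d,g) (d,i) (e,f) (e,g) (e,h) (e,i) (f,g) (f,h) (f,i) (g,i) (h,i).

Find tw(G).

4

A width-4 tree decomposition is:
Bags: B1 = {a, e, f, g, i}  B2 = {a, e, f, h, i}  B3 = {a, d, f, g, i}  B4 = {a, b, e, f, h}  B5 = {b, c, e, f, h}
Tree: B1–B2, B1–B3, B2–B4, B4–B5
Every bag has size at most 5, so the width is 5 − 1 = 4 and tw(G) ≤ 4. For the lower bound, the 5 vertices {b, c, e, f, h} are pairwise adjacent, and any tree decomposition puts a clique entirely inside one bag — forcing width ≥ 4. The upper and lower bounds meet at 4, so that is the treewidth.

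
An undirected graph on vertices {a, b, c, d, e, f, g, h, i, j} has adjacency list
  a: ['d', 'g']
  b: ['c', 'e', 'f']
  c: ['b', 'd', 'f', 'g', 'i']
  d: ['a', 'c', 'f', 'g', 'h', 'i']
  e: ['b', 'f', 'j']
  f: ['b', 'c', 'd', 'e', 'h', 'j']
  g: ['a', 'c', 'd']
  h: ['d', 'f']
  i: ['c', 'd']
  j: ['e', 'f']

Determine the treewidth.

2

A width-2 tree decomposition is:
Bags: B1 = {a, d, g}  B2 = {c, d, g}  B3 = {c, d, f}  B4 = {c, d, i}  B5 = {b, c, f}  B6 = {b, e, f}  B7 = {e, f, j}  B8 = {d, f, h}
Tree: B1–B2, B2–B3, B3–B4, B3–B5, B5–B6, B6–B7, B3–B8
Each bag holds 3 vertices, so the decomposition has width 2, which upper-bounds the treewidth. On the other hand G contains the 3-clique {d, f, h}. A clique must lie in a single bag of any decomposition, so no decomposition can have width below 2. Hence tw(G) = 2 exactly.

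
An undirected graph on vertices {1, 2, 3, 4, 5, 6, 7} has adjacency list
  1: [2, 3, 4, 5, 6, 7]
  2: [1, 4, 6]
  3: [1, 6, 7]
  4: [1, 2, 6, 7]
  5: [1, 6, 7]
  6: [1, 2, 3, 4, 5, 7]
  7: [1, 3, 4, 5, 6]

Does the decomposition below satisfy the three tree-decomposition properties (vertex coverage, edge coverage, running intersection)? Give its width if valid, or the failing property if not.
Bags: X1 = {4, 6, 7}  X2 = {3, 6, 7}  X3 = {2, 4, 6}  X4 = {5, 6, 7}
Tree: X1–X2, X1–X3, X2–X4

A tree decomposition must satisfy three properties: every vertex lies in some bag; for every edge, both endpoints lie together in some bag; and for every vertex, the bags containing it form a connected subtree. Here vertex 1 appears in no bag, so the decomposition is invalid.

No — vertex 1 appears in no bag.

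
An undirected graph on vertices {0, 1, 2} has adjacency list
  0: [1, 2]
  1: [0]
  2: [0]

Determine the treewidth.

A width-1 tree decomposition is:
Bags: B1 = {0, 2}  B2 = {0, 1}
Tree: B1–B2
The largest bag has 2 vertices, giving width 1; this decomposition certifies tw(G) ≤ 1. G has an edge, so its treewidth is at least 1. The upper and lower bounds meet at 1, so that is the treewidth.

1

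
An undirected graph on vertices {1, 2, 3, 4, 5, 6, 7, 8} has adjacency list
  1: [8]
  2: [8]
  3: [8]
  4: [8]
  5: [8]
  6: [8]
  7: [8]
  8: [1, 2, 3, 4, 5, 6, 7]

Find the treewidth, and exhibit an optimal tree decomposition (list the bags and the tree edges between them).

Each bag holds 2 vertices, so the decomposition has width 1, which upper-bounds the treewidth. Any graph with an edge has treewidth ≥ 1, and G has the edge 5–8. Hence tw(G) = 1 exactly.

Treewidth 1.
Bags: B1 = {5, 8}  B2 = {4, 8}  B3 = {3, 8}  B4 = {1, 8}  B5 = {7, 8}  B6 = {6, 8}  B7 = {2, 8}
Tree: B1–B2, B1–B3, B3–B4, B2–B5, B3–B6, B1–B7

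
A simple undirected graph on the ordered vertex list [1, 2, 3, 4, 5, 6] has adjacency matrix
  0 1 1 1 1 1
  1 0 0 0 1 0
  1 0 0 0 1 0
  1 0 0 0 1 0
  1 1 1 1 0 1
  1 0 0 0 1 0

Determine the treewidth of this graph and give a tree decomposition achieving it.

The largest bag has 3 vertices, giving width 2; this decomposition certifies tw(G) ≤ 2. Conversely, {1, 2, 5} is a clique of size 3, and the vertices of any clique must share a bag in every tree decomposition; so some bag has ≥ 3 vertices and tw(G) ≥ 2. Hence tw(G) = 2 exactly.

Treewidth 2.
Bags: B1 = {1, 4, 5}  B2 = {1, 5, 6}  B3 = {1, 3, 5}  B4 = {1, 2, 5}
Tree: B1–B2, B2–B3, B2–B4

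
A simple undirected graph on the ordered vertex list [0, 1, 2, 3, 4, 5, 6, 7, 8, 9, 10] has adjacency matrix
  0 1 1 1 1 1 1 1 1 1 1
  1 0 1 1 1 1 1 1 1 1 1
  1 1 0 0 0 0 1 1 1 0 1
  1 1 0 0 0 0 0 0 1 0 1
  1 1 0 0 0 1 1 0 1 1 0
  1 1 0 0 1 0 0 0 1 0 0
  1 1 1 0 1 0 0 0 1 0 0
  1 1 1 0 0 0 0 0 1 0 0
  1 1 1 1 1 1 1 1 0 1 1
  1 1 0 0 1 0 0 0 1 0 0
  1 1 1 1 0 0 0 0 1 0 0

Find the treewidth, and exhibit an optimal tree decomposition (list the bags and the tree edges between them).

Treewidth 4.
Bags: B1 = {0, 1, 4, 8, 9}  B2 = {0, 1, 4, 6, 8}  B3 = {0, 1, 2, 6, 8}  B4 = {0, 1, 2, 7, 8}  B5 = {0, 1, 4, 5, 8}  B6 = {0, 1, 2, 8, 10}  B7 = {0, 1, 3, 8, 10}
Tree: B1–B2, B2–B3, B3–B4, B2–B5, B3–B6, B6–B7

Each bag holds 5 vertices, so the decomposition has width 4, which upper-bounds the treewidth. Conversely, {0, 1, 2, 8, 10} is a clique of size 5, and the vertices of any clique must share a bag in every tree decomposition; so some bag has ≥ 5 vertices and tw(G) ≥ 4. Hence tw(G) = 4 exactly.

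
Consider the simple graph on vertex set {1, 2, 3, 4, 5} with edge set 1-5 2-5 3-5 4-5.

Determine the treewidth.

1

A width-1 tree decomposition is:
Bags: B1 = {1, 5}  B2 = {2, 5}  B3 = {4, 5}  B4 = {3, 5}
Tree: B1–B2, B1–B3, B2–B4
The largest bag has 2 vertices, giving width 1; this decomposition certifies tw(G) ≤ 1. Any graph with an edge has treewidth ≥ 1, and G has the edge 1–5. Hence tw(G) = 1 exactly.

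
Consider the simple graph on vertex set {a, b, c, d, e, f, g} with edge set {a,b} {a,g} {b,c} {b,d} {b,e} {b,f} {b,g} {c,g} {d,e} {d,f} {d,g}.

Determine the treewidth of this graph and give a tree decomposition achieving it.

Every bag has size at most 3, so the width is 3 − 1 = 2 and tw(G) ≤ 2. Conversely, {b, d, g} is a clique of size 3, and the vertices of any clique must share a bag in every tree decomposition; so some bag has ≥ 3 vertices and tw(G) ≥ 2. Combining the bounds, tw(G) = 2.

Treewidth 2.
One such decomposition:
Bags: B1 = {b, d, g}  B2 = {b, c, g}  B3 = {b, d, f}  B4 = {a, b, g}  B5 = {b, d, e}
Tree: B1–B2, B1–B3, B2–B4, B1–B5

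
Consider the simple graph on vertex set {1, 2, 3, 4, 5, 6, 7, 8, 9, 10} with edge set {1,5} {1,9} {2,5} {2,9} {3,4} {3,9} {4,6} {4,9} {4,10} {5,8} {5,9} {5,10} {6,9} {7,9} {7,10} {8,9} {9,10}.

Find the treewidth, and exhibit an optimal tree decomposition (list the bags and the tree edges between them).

Treewidth 2.
One such decomposition:
Bags: B1 = {5, 9, 10}  B2 = {2, 5, 9}  B3 = {4, 9, 10}  B4 = {5, 8, 9}  B5 = {1, 5, 9}  B6 = {3, 4, 9}  B7 = {4, 6, 9}  B8 = {7, 9, 10}
Tree: B1–B2, B1–B3, B2–B4, B1–B5, B3–B6, B3–B7, B1–B8

Each bag holds 3 vertices, so the decomposition has width 2, which upper-bounds the treewidth. For the lower bound, the 3 vertices {3, 4, 9} are pairwise adjacent, and any tree decomposition puts a clique entirely inside one bag — forcing width ≥ 2. Combining the bounds, tw(G) = 2.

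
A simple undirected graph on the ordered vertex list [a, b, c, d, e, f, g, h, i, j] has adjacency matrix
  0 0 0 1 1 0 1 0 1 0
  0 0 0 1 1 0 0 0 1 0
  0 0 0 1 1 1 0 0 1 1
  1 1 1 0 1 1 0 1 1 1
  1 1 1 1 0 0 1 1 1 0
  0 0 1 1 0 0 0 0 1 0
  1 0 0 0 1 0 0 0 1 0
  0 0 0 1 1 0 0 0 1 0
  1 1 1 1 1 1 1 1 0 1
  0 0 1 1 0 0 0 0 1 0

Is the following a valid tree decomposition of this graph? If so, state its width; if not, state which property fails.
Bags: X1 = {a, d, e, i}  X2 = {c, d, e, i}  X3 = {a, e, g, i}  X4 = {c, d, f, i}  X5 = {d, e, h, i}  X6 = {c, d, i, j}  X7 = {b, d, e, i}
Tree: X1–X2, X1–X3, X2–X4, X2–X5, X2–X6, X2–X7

Yes; width 3.

Every vertex of G appears in some bag (union = {a, b, c, d, e, f, g, h, i, j}); every edge is covered by a bag; and for each vertex v the set of bags containing v is connected in the bag tree. The decomposition is therefore valid. The largest bag has 4 vertices, so the width is 3.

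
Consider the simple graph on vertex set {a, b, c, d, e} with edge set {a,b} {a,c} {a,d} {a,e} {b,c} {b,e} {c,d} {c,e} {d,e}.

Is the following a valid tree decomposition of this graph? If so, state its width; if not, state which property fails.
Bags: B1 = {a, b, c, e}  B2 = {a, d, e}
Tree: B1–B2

A tree decomposition must satisfy three properties: every vertex lies in some bag; for every edge, both endpoints lie together in some bag; and for every vertex, the bags containing it form a connected subtree. Here edge (c,d) lies in no bag, so the decomposition is invalid.

No — edge (c,d) lies in no bag.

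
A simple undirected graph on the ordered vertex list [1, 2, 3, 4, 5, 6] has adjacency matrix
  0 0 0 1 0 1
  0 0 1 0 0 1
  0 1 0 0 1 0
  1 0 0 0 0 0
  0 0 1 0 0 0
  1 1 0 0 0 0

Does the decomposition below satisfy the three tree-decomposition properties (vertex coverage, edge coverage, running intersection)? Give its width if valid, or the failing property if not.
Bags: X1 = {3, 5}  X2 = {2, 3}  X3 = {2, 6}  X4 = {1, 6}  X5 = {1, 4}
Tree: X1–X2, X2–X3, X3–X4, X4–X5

Every vertex of G appears in some bag (union = {1, 2, 3, 4, 5, 6}); every edge is covered by a bag; and for each vertex v the set of bags containing v is connected in the bag tree. The decomposition is therefore valid. The largest bag has 2 vertices, so the width is 1.

Yes; width 1.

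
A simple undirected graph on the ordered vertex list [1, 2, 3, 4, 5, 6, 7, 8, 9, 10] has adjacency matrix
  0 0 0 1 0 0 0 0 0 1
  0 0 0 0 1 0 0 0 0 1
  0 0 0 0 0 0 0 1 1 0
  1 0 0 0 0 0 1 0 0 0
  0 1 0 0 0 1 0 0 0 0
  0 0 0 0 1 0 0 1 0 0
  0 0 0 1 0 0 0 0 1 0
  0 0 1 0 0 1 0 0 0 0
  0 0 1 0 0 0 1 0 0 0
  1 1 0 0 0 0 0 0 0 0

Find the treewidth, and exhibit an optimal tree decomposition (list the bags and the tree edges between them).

The largest bag has 3 vertices, giving width 2; this decomposition certifies tw(G) ≤ 2. For the lower bound, G contains the cycle 3–9–7–4–1–10–2–5–6–8–3, so G is not a forest; only forests have treewidth ≤ 1, hence tw(G) ≥ 2. Therefore the treewidth is 2.

Treewidth 2.
One such decomposition:
Bags: B1 = {3, 7, 9}  B2 = {3, 4, 7}  B3 = {1, 3, 4}  B4 = {1, 3, 10}  B5 = {2, 3, 10}  B6 = {2, 3, 5}  B7 = {3, 5, 6}  B8 = {3, 6, 8}
Tree: B1–B2, B2–B3, B3–B4, B4–B5, B5–B6, B6–B7, B7–B8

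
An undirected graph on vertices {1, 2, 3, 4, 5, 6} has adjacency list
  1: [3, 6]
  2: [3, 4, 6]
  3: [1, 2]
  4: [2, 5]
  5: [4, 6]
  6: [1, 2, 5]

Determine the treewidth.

A width-2 tree decomposition is:
Bags: B1 = {2, 4, 5}  B2 = {2, 5, 6}  B3 = {2, 3, 6}  B4 = {1, 3, 6}
Tree: B1–B2, B2–B3, B3–B4
Every bag has size at most 3, so the width is 3 − 1 = 2 and tw(G) ≤ 2. For the lower bound, G contains the cycle 4–5–6–2–4, so G is not a forest; only forests have treewidth ≤ 1, hence tw(G) ≥ 2. Therefore the treewidth is 2.

2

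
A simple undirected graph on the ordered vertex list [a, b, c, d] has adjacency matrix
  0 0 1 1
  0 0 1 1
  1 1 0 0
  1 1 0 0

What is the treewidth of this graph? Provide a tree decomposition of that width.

Treewidth 2.
One optimal decomposition is:
Bags: B1 = {a, b, c}  B2 = {a, b, d}
Tree: B1–B2

The largest bag has 3 vertices, giving width 2; this decomposition certifies tw(G) ≤ 2. Since b–c–a–d–b is a cycle in G, G is not acyclic. Forests are exactly the graphs of treewidth ≤ 1, so tw(G) ≥ 2. Hence tw(G) = 2 exactly.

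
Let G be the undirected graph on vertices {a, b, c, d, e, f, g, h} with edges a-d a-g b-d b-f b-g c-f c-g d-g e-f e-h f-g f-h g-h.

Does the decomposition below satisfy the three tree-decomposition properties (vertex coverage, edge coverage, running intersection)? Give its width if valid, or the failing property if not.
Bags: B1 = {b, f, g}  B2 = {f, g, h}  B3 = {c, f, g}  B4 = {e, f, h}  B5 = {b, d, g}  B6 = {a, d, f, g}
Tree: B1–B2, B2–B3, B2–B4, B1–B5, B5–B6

A tree decomposition must satisfy three properties: every vertex lies in some bag; for every edge, both endpoints lie together in some bag; and for every vertex, the bags containing it form a connected subtree. Here bags containing vertex f are not connected in the tree, so the decomposition is invalid.

No — bags containing vertex f are not connected in the tree.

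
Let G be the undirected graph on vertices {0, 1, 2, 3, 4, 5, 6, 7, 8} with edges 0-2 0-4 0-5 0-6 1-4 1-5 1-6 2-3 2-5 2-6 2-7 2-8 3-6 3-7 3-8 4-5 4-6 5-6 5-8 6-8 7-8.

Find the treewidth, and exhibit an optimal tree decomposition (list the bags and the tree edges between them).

Treewidth 3.
Bags: B1 = {2, 3, 6, 8}  B2 = {2, 5, 6, 8}  B3 = {0, 2, 5, 6}  B4 = {2, 3, 7, 8}  B5 = {0, 4, 5, 6}  B6 = {1, 4, 5, 6}
Tree: B1–B2, B2–B3, B1–B4, B3–B5, B5–B6

The largest bag has 4 vertices, giving width 3; this decomposition certifies tw(G) ≤ 3. On the other hand G contains the 4-clique {2, 3, 6, 8}. A clique must lie in a single bag of any decomposition, so no decomposition can have width below 3. Therefore the treewidth is 3.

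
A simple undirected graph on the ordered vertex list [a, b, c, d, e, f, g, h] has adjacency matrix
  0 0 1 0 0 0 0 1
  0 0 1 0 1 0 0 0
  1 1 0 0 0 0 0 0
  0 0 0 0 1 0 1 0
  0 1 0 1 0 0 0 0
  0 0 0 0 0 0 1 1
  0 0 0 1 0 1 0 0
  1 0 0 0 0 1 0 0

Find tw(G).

2

A width-2 tree decomposition is:
Bags: B1 = {d, e, g}  B2 = {e, f, g}  B3 = {e, f, h}  B4 = {a, e, h}  B5 = {a, c, e}  B6 = {b, c, e}
Tree: B1–B2, B2–B3, B3–B4, B4–B5, B5–B6
The largest bag has 3 vertices, giving width 2; this decomposition certifies tw(G) ≤ 2. The edges e–d–g–f–h–a–c–b–e form a cycle, so G is not a tree and its treewidth is at least 2. The upper and lower bounds meet at 2, so that is the treewidth.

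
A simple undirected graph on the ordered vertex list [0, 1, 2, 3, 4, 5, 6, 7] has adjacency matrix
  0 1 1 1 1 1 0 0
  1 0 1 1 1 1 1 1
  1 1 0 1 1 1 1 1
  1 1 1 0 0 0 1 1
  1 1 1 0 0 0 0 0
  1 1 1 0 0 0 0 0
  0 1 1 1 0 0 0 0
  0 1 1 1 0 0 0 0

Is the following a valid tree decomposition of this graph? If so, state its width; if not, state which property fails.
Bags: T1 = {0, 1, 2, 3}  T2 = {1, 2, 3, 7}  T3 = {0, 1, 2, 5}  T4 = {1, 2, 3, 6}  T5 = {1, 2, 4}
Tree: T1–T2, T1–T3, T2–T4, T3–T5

A tree decomposition must satisfy three properties: every vertex lies in some bag; for every edge, both endpoints lie together in some bag; and for every vertex, the bags containing it form a connected subtree. Here edge (0,4) lies in no bag, so the decomposition is invalid.

No — edge (0,4) lies in no bag.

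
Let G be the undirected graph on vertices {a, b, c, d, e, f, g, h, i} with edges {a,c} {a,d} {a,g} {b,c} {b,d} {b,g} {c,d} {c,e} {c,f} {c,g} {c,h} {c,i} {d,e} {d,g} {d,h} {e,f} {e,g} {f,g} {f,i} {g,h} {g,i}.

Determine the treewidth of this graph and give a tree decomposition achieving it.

Every bag has size at most 4, so the width is 4 − 1 = 3 and tw(G) ≤ 3. On the other hand G contains the 4-clique {c, d, e, g}. A clique must lie in a single bag of any decomposition, so no decomposition can have width below 3. Combining the bounds, tw(G) = 3.

Treewidth 3.
One optimal decomposition is:
Bags: B1 = {c, d, e, g}  B2 = {c, e, f, g}  B3 = {c, f, g, i}  B4 = {b, c, d, g}  B5 = {a, c, d, g}  B6 = {c, d, g, h}
Tree: B1–B2, B2–B3, B1–B4, B1–B5, B5–B6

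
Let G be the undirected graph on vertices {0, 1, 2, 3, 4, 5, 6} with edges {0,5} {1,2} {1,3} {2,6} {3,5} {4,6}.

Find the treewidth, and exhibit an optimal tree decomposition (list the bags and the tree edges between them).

Each bag holds 2 vertices, so the decomposition has width 1, which upper-bounds the treewidth. G has an edge, so its treewidth is at least 1. Hence tw(G) = 1 exactly.

Treewidth 1.
Bags: B1 = {4, 6}  B2 = {2, 6}  B3 = {1, 2}  B4 = {1, 3}  B5 = {3, 5}  B6 = {0, 5}
Tree: B1–B2, B2–B3, B3–B4, B4–B5, B5–B6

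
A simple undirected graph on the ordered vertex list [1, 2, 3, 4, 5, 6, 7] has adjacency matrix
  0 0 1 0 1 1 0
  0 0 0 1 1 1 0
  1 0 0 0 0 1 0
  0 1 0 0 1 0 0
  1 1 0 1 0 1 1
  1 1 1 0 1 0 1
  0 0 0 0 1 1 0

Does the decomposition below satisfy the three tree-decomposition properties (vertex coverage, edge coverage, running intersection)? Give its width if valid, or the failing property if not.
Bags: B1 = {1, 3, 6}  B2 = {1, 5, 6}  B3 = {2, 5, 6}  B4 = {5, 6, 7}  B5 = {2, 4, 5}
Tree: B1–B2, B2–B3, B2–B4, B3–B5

Yes; width 2.

Vertex coverage: the bags together contain {1, 2, 3, 4, 5, 6, 7}, the full vertex set. Edge coverage: each edge of G has both endpoints in at least one bag. Running intersection: for every vertex, the bags containing it form a connected subtree. All three properties hold, so this is a valid tree decomposition of width max|bag| − 1 = 2, and hence tw(G) ≤ 2.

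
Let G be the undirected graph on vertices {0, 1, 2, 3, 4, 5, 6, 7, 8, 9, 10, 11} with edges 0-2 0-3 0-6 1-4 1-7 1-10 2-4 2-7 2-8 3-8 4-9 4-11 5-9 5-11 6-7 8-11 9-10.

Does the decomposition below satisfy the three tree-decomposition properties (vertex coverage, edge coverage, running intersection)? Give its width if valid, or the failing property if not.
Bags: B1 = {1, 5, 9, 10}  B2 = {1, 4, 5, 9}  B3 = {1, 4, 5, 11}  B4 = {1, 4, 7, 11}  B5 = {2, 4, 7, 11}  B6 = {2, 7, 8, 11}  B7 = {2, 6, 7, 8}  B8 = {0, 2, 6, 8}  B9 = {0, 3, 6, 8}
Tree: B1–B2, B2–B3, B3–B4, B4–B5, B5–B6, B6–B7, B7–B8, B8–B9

Yes; width 3.

Vertex coverage: the bags together contain {0, 1, 2, 3, 4, 5, 6, 7, 8, 9, 10, 11}, the full vertex set. Edge coverage: each edge of G has both endpoints in at least one bag. Running intersection: for every vertex, the bags containing it form a connected subtree. All three properties hold, so this is a valid tree decomposition of width max|bag| − 1 = 3, and hence tw(G) ≤ 3.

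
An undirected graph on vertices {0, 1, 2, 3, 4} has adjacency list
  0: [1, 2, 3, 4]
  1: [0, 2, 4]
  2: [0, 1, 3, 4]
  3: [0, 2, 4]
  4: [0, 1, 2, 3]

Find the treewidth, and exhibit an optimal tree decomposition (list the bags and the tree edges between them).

Every bag has size at most 4, so the width is 4 − 1 = 3 and tw(G) ≤ 3. Conversely, {0, 1, 2, 4} is a clique of size 4, and the vertices of any clique must share a bag in every tree decomposition; so some bag has ≥ 4 vertices and tw(G) ≥ 3. Therefore the treewidth is 3.

Treewidth 3.
Bags: B1 = {0, 2, 3, 4}  B2 = {0, 1, 2, 4}
Tree: B1–B2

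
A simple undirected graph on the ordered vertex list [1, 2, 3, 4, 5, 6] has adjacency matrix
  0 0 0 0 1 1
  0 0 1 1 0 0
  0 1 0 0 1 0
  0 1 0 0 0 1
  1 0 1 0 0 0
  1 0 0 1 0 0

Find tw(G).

A width-2 tree decomposition is:
Bags: B1 = {2, 4, 6}  B2 = {1, 2, 6}  B3 = {1, 2, 5}  B4 = {2, 3, 5}
Tree: B1–B2, B2–B3, B3–B4
Each bag holds 3 vertices, so the decomposition has width 2, which upper-bounds the treewidth. Since 2–4–6–1–5–3–2 is a cycle in G, G is not acyclic. Forests are exactly the graphs of treewidth ≤ 1, so tw(G) ≥ 2. The upper and lower bounds meet at 2, so that is the treewidth.

2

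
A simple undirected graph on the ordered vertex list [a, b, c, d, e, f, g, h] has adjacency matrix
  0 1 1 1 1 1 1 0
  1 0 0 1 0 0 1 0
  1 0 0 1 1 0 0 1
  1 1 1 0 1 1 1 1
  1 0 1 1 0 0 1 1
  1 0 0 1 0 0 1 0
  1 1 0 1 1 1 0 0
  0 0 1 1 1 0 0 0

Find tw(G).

3

A width-3 tree decomposition is:
Bags: B1 = {c, d, e, h}  B2 = {a, c, d, e}  B3 = {a, d, e, g}  B4 = {a, d, f, g}  B5 = {a, b, d, g}
Tree: B1–B2, B2–B3, B3–B4, B4–B5
The largest bag has 4 vertices, giving width 3; this decomposition certifies tw(G) ≤ 3. For the lower bound, the 4 vertices {c, d, e, h} are pairwise adjacent, and any tree decomposition puts a clique entirely inside one bag — forcing width ≥ 3. Hence tw(G) = 3 exactly.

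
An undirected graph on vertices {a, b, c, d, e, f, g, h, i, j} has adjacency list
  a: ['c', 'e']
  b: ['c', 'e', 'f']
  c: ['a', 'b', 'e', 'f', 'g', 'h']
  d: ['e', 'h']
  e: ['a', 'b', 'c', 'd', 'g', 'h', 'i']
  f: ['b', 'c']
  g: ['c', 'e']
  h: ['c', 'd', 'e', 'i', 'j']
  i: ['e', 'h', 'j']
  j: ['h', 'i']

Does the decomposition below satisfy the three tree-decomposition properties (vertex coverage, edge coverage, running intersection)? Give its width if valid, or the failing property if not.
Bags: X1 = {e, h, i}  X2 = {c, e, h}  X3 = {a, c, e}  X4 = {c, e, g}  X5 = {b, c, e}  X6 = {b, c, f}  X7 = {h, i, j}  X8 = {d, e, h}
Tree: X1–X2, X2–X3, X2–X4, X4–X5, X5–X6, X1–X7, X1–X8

Yes; width 2.

Vertex coverage: the bags together contain {a, b, c, d, e, f, g, h, i, j}, the full vertex set. Edge coverage: each edge of G has both endpoints in at least one bag. Running intersection: for every vertex, the bags containing it form a connected subtree. All three properties hold, so this is a valid tree decomposition of width max|bag| − 1 = 2, and hence tw(G) ≤ 2.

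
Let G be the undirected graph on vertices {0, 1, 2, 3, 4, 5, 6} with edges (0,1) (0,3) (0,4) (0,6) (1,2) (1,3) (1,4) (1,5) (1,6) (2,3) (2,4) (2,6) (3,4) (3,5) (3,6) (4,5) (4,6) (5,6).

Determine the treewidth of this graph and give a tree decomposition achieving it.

The largest bag has 5 vertices, giving width 4; this decomposition certifies tw(G) ≤ 4. Conversely, {0, 1, 3, 4, 6} is a clique of size 5, and the vertices of any clique must share a bag in every tree decomposition; so some bag has ≥ 5 vertices and tw(G) ≥ 4. Therefore the treewidth is 4.

Treewidth 4.
One such decomposition:
Bags: B1 = {1, 3, 4, 5, 6}  B2 = {1, 2, 3, 4, 6}  B3 = {0, 1, 3, 4, 6}
Tree: B1–B2, B2–B3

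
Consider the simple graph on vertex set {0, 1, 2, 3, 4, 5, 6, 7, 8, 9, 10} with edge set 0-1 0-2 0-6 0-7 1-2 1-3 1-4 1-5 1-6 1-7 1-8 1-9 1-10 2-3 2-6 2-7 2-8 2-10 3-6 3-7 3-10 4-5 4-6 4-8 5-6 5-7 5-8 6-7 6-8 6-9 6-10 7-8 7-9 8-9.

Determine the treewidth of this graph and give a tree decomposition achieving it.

The largest bag has 5 vertices, giving width 4; this decomposition certifies tw(G) ≤ 4. For the lower bound, the 5 vertices {1, 2, 3, 6, 10} are pairwise adjacent, and any tree decomposition puts a clique entirely inside one bag — forcing width ≥ 4. Hence tw(G) = 4 exactly.

Treewidth 4.
One optimal decomposition is:
Bags: B1 = {1, 2, 6, 7, 8}  B2 = {1, 2, 3, 6, 7}  B3 = {0, 1, 2, 6, 7}  B4 = {1, 2, 3, 6, 10}  B5 = {1, 5, 6, 7, 8}  B6 = {1, 4, 5, 6, 8}  B7 = {1, 6, 7, 8, 9}
Tree: B1–B2, B1–B3, B2–B4, B1–B5, B5–B6, B5–B7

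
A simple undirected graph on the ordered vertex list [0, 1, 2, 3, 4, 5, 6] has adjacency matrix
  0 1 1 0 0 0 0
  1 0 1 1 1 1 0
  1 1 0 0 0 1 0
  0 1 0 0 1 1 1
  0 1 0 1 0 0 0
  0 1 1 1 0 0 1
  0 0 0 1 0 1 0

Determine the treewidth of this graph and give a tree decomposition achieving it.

Every bag has size at most 3, so the width is 3 − 1 = 2 and tw(G) ≤ 2. On the other hand G contains the 3-clique {0, 1, 2}. A clique must lie in a single bag of any decomposition, so no decomposition can have width below 2. Hence tw(G) = 2 exactly.

Treewidth 2.
One such decomposition:
Bags: B1 = {3, 5, 6}  B2 = {1, 3, 5}  B3 = {1, 2, 5}  B4 = {1, 3, 4}  B5 = {0, 1, 2}
Tree: B1–B2, B2–B3, B2–B4, B3–B5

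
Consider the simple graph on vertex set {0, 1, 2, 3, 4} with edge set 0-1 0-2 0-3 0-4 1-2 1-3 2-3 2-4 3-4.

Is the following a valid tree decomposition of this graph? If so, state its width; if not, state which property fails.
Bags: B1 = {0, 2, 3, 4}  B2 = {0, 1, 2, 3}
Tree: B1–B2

Every vertex of G appears in some bag (union = {0, 1, 2, 3, 4}); every edge is covered by a bag; and for each vertex v the set of bags containing v is connected in the bag tree. The decomposition is therefore valid. The largest bag has 4 vertices, so the width is 3.

Yes; width 3.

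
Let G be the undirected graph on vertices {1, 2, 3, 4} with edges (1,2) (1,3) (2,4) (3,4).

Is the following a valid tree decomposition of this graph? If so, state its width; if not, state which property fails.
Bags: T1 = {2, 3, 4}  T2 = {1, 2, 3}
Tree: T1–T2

Vertex coverage: the bags together contain {1, 2, 3, 4}, the full vertex set. Edge coverage: each edge of G has both endpoints in at least one bag. Running intersection: for every vertex, the bags containing it form a connected subtree. All three properties hold, so this is a valid tree decomposition of width max|bag| − 1 = 2, and hence tw(G) ≤ 2.

Yes; width 2.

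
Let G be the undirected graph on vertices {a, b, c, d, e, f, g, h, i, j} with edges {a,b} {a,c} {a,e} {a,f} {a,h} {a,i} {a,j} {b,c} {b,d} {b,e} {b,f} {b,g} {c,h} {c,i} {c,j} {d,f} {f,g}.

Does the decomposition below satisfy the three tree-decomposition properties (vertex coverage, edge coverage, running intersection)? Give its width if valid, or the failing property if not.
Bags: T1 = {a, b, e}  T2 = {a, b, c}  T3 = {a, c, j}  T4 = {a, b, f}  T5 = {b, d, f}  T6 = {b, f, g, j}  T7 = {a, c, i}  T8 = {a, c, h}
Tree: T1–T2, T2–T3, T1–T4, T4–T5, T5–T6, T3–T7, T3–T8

No — bags containing vertex j are not connected in the tree.

A tree decomposition must satisfy three properties: every vertex lies in some bag; for every edge, both endpoints lie together in some bag; and for every vertex, the bags containing it form a connected subtree. Here bags containing vertex j are not connected in the tree, so the decomposition is invalid.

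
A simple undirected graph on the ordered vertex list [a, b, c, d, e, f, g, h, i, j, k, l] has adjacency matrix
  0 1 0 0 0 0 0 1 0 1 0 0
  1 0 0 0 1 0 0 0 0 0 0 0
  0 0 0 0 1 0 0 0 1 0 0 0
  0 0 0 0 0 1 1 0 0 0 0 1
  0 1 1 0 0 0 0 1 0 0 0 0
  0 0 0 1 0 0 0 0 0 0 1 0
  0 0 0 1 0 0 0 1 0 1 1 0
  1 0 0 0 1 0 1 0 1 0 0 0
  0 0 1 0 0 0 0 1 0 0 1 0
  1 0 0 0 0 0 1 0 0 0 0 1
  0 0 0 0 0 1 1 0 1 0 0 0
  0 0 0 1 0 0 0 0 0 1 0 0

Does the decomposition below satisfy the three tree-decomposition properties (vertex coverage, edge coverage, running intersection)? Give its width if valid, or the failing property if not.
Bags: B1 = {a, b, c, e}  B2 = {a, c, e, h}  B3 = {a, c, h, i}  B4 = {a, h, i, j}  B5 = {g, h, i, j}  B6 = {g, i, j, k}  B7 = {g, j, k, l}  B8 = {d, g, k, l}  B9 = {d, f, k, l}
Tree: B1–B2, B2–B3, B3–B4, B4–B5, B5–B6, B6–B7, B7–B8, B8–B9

Checking the three conditions: (i) the bags cover all of {a, b, c, d, e, f, g, h, i, j, k, l}; (ii) for each edge, some bag contains both endpoints; (iii) the bags containing any fixed vertex form a subtree. All hold, so the decomposition is valid with width 4 − 1 = 3.

Yes; width 3.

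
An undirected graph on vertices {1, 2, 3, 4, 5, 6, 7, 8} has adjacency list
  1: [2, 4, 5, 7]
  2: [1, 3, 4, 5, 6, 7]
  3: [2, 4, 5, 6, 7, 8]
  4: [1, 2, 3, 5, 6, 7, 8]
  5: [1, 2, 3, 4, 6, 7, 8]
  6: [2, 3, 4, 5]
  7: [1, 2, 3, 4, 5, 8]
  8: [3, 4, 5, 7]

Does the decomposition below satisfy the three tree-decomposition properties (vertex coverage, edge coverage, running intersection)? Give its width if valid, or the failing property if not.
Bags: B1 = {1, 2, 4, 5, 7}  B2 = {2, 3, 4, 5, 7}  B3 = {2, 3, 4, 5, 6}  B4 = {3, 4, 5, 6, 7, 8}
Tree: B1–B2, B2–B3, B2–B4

A tree decomposition must satisfy three properties: every vertex lies in some bag; for every edge, both endpoints lie together in some bag; and for every vertex, the bags containing it form a connected subtree. Here bags containing vertex 6 are not connected in the tree, so the decomposition is invalid.

No — bags containing vertex 6 are not connected in the tree.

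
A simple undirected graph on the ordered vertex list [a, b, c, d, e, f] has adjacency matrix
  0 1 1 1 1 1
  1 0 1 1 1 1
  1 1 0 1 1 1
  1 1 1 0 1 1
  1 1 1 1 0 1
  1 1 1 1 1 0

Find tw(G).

5

A width-5 tree decomposition is:
Bags: B1 = {a, b, c, d, e, f}
Tree: (single bag)
With just one bag of size 6, the width is 6 − 1 = 5, so tw(G) ≤ 5. On the other hand G contains the 6-clique {a, b, c, d, e, f}. A clique must lie in a single bag of any decomposition, so no decomposition can have width below 5. Hence tw(G) = 5 exactly.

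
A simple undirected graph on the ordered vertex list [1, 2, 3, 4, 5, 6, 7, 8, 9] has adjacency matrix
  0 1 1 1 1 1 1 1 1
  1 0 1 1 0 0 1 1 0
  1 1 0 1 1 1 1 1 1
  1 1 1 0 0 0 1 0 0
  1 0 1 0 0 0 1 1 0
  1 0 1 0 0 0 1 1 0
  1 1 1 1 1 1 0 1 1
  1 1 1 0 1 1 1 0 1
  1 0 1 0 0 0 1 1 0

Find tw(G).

4

A width-4 tree decomposition is:
Bags: B1 = {1, 2, 3, 7, 8}  B2 = {1, 3, 7, 8, 9}  B3 = {1, 2, 3, 4, 7}  B4 = {1, 3, 5, 7, 8}  B5 = {1, 3, 6, 7, 8}
Tree: B1–B2, B1–B3, B1–B4, B1–B5
The largest bag has 5 vertices, giving width 4; this decomposition certifies tw(G) ≤ 4. Conversely, {1, 3, 7, 8, 9} is a clique of size 5, and the vertices of any clique must share a bag in every tree decomposition; so some bag has ≥ 5 vertices and tw(G) ≥ 4. Therefore the treewidth is 4.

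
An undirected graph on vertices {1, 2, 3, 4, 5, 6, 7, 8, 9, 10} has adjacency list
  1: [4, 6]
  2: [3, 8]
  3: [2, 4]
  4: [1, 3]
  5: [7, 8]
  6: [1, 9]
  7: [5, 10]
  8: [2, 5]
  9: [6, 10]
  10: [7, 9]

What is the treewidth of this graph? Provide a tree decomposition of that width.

Treewidth 2.
One such decomposition:
Bags: B1 = {5, 7, 10}  B2 = {5, 9, 10}  B3 = {5, 6, 9}  B4 = {1, 5, 6}  B5 = {1, 4, 5}  B6 = {3, 4, 5}  B7 = {2, 3, 5}  B8 = {2, 5, 8}
Tree: B1–B2, B2–B3, B3–B4, B4–B5, B5–B6, B6–B7, B7–B8

The largest bag has 3 vertices, giving width 2; this decomposition certifies tw(G) ≤ 2. The edges 5–7–10–9–6–1–4–3–2–8–5 form a cycle, so G is not a tree and its treewidth is at least 2. Combining the bounds, tw(G) = 2.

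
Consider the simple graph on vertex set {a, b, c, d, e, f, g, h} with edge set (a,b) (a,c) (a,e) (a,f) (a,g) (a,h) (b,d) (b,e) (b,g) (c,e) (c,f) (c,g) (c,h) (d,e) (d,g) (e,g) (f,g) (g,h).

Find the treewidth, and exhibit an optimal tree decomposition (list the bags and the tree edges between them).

The largest bag has 4 vertices, giving width 3; this decomposition certifies tw(G) ≤ 3. Conversely, {b, d, e, g} is a clique of size 4, and the vertices of any clique must share a bag in every tree decomposition; so some bag has ≥ 4 vertices and tw(G) ≥ 3. Therefore the treewidth is 3.

Treewidth 3.
One optimal decomposition is:
Bags: B1 = {a, c, e, g}  B2 = {a, c, g, h}  B3 = {a, b, e, g}  B4 = {a, c, f, g}  B5 = {b, d, e, g}
Tree: B1–B2, B1–B3, B2–B4, B3–B5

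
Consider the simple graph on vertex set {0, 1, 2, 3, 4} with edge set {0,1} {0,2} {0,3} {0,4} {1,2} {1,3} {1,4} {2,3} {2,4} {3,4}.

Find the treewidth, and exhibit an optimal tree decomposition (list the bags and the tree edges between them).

With just one bag of size 5, the width is 5 − 1 = 4, so tw(G) ≤ 4. Conversely, {0, 1, 2, 3, 4} is a clique of size 5, and the vertices of any clique must share a bag in every tree decomposition; so some bag has ≥ 5 vertices and tw(G) ≥ 4. Therefore the treewidth is 4.

Treewidth 4.
One optimal decomposition is:
Bags: B1 = {0, 1, 2, 3, 4}
Tree: (single bag)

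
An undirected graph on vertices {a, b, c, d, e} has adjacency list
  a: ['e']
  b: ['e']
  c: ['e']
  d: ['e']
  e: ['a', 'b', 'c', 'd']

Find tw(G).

1

A width-1 tree decomposition is:
Bags: B1 = {a, e}  B2 = {b, e}  B3 = {d, e}  B4 = {c, e}
Tree: B1–B2, B1–B3, B1–B4
Each bag holds 2 vertices, so the decomposition has width 1, which upper-bounds the treewidth. Since G has at least one edge (e.g. a–e), it is not an edgeless graph, so tw(G) ≥ 1. The upper and lower bounds meet at 1, so that is the treewidth.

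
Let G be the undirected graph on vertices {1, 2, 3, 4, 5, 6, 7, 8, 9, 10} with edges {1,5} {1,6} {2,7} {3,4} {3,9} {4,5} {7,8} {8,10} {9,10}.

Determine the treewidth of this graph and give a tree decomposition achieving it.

Each bag holds 2 vertices, so the decomposition has width 1, which upper-bounds the treewidth. G has an edge, so its treewidth is at least 1. The upper and lower bounds meet at 1, so that is the treewidth.

Treewidth 1.
One such decomposition:
Bags: B1 = {2, 7}  B2 = {7, 8}  B3 = {8, 10}  B4 = {9, 10}  B5 = {3, 9}  B6 = {3, 4}  B7 = {4, 5}  B8 = {1, 5}  B9 = {1, 6}
Tree: B1–B2, B2–B3, B3–B4, B4–B5, B5–B6, B6–B7, B7–B8, B8–B9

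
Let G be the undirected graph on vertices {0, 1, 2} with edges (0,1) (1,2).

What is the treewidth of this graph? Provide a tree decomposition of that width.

The largest bag has 2 vertices, giving width 1; this decomposition certifies tw(G) ≤ 1. Since G has at least one edge (e.g. 2–1), it is not an edgeless graph, so tw(G) ≥ 1. Hence tw(G) = 1 exactly.

Treewidth 1.
One optimal decomposition is:
Bags: B1 = {1, 2}  B2 = {0, 1}
Tree: B1–B2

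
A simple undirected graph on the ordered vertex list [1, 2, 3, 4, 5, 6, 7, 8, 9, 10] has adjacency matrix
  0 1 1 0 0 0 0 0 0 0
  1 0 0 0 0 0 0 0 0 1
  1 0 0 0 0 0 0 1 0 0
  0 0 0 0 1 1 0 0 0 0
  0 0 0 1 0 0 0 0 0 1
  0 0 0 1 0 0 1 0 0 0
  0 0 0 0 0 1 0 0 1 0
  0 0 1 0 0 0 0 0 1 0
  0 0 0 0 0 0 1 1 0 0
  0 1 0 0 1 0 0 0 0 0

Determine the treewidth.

A width-2 tree decomposition is:
Bags: B1 = {3, 8, 9}  B2 = {1, 3, 9}  B3 = {1, 2, 9}  B4 = {2, 9, 10}  B5 = {5, 9, 10}  B6 = {4, 5, 9}  B7 = {4, 6, 9}  B8 = {6, 7, 9}
Tree: B1–B2, B2–B3, B3–B4, B4–B5, B5–B6, B6–B7, B7–B8
Every bag has size at most 3, so the width is 3 − 1 = 2 and tw(G) ≤ 2. Since 9–8–3–1–2–10–5–4–6–7–9 is a cycle in G, G is not acyclic. Forests are exactly the graphs of treewidth ≤ 1, so tw(G) ≥ 2. Combining the bounds, tw(G) = 2.

2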